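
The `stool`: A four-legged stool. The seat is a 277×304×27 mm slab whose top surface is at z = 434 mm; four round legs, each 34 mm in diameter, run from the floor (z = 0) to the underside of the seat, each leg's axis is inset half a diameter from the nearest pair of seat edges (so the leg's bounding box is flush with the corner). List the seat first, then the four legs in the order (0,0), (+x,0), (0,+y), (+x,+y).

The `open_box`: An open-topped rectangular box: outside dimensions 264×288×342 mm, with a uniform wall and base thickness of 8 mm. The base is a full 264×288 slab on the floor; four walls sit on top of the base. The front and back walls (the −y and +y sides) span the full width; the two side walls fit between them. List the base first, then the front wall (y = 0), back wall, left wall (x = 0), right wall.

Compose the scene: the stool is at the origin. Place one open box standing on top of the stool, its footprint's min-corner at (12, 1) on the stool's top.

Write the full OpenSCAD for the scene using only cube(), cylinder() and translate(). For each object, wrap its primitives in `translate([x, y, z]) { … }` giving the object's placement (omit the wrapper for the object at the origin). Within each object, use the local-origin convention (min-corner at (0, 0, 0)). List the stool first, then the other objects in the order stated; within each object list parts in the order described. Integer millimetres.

translate([0, 0, 407]) cube([277, 304, 27]);
translate([17, 17, 0]) cylinder(h = 407, r = 17);
translate([260, 17, 0]) cylinder(h = 407, r = 17);
translate([17, 287, 0]) cylinder(h = 407, r = 17);
translate([260, 287, 0]) cylinder(h = 407, r = 17);
translate([12, 1, 434]) {
  cube([264, 288, 8]);
  translate([0, 0, 8]) cube([264, 8, 334]);
  translate([0, 280, 8]) cube([264, 8, 334]);
  translate([0, 8, 8]) cube([8, 272, 334]);
  translate([256, 8, 8]) cube([8, 272, 334]);
}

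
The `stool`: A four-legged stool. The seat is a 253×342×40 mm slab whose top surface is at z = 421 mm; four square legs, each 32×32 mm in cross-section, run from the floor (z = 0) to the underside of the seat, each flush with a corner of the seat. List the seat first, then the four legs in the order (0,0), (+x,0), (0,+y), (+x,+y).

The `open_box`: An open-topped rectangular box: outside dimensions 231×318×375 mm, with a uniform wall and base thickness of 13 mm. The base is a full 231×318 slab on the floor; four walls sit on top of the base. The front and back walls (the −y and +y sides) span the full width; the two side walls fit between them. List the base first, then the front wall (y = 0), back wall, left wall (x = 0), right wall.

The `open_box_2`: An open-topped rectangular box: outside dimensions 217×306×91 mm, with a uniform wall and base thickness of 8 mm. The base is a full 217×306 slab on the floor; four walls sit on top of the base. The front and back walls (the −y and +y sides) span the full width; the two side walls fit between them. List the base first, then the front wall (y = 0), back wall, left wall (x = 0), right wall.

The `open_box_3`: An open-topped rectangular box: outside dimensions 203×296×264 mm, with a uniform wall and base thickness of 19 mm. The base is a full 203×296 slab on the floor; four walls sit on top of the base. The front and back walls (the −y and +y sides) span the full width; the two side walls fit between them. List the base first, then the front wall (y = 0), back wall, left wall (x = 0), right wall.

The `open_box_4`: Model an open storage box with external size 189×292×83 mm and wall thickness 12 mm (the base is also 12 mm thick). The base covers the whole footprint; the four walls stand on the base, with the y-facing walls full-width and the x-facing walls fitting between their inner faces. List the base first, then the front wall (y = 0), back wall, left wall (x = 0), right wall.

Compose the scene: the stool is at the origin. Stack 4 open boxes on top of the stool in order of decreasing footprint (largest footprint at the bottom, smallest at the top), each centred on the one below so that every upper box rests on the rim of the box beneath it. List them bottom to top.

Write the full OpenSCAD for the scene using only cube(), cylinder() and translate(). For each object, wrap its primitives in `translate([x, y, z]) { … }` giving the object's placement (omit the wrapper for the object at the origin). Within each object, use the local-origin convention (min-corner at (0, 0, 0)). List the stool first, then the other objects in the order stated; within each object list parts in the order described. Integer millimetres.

translate([0, 0, 381]) cube([253, 342, 40]);
cube([32, 32, 381]);
translate([221, 0, 0]) cube([32, 32, 381]);
translate([0, 310, 0]) cube([32, 32, 381]);
translate([221, 310, 0]) cube([32, 32, 381]);
translate([11, 12, 421]) {
  cube([231, 318, 13]);
  translate([0, 0, 13]) cube([231, 13, 362]);
  translate([0, 305, 13]) cube([231, 13, 362]);
  translate([0, 13, 13]) cube([13, 292, 362]);
  translate([218, 13, 13]) cube([13, 292, 362]);
}
translate([18, 18, 796]) {
  cube([217, 306, 8]);
  translate([0, 0, 8]) cube([217, 8, 83]);
  translate([0, 298, 8]) cube([217, 8, 83]);
  translate([0, 8, 8]) cube([8, 290, 83]);
  translate([209, 8, 8]) cube([8, 290, 83]);
}
translate([25, 23, 887]) {
  cube([203, 296, 19]);
  translate([0, 0, 19]) cube([203, 19, 245]);
  translate([0, 277, 19]) cube([203, 19, 245]);
  translate([0, 19, 19]) cube([19, 258, 245]);
  translate([184, 19, 19]) cube([19, 258, 245]);
}
translate([32, 25, 1151]) {
  cube([189, 292, 12]);
  translate([0, 0, 12]) cube([189, 12, 71]);
  translate([0, 280, 12]) cube([189, 12, 71]);
  translate([0, 12, 12]) cube([12, 268, 71]);
  translate([177, 12, 12]) cube([12, 268, 71]);
}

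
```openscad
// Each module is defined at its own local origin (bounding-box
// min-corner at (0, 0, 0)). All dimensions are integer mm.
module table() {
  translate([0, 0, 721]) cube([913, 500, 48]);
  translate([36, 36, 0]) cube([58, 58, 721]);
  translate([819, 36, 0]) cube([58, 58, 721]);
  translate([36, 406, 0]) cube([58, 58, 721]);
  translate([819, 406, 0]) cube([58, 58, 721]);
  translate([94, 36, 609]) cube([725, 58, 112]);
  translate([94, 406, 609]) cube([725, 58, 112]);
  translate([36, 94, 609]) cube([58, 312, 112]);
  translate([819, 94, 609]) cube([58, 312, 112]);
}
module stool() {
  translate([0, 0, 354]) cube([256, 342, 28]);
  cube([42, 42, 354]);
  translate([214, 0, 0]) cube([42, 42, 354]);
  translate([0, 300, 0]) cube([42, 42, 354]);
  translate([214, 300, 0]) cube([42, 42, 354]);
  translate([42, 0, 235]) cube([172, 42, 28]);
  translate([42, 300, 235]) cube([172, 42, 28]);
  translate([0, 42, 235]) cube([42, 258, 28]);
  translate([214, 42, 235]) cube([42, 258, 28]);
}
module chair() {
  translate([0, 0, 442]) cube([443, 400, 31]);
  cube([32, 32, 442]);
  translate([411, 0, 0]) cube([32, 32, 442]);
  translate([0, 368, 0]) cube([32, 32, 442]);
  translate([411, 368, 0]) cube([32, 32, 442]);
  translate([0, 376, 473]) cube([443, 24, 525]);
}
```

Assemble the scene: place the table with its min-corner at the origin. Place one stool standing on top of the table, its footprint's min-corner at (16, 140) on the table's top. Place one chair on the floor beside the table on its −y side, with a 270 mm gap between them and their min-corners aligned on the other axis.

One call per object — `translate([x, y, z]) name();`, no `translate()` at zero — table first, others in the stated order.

table();
translate([16, 140, 769]) stool();
translate([0, -670, 0]) chair();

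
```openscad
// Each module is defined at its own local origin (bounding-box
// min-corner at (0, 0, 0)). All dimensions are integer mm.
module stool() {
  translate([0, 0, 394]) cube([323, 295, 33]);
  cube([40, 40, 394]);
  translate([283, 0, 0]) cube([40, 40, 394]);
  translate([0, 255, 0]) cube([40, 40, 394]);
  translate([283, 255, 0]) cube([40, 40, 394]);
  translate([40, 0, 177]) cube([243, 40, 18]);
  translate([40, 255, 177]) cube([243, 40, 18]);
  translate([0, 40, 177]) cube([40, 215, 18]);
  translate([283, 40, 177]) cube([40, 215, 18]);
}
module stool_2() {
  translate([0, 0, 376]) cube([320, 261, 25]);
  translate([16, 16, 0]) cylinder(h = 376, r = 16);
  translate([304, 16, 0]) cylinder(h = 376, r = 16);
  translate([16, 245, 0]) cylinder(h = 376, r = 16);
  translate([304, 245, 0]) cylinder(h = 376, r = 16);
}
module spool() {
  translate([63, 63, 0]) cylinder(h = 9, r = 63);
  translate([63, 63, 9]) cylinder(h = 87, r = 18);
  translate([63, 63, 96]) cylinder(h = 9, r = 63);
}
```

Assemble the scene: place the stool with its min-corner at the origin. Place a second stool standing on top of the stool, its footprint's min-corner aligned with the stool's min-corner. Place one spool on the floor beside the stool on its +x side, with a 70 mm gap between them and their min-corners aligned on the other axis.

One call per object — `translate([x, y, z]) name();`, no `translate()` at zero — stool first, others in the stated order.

stool();
translate([0, 0, 427]) stool_2();
translate([393, 0, 0]) spool();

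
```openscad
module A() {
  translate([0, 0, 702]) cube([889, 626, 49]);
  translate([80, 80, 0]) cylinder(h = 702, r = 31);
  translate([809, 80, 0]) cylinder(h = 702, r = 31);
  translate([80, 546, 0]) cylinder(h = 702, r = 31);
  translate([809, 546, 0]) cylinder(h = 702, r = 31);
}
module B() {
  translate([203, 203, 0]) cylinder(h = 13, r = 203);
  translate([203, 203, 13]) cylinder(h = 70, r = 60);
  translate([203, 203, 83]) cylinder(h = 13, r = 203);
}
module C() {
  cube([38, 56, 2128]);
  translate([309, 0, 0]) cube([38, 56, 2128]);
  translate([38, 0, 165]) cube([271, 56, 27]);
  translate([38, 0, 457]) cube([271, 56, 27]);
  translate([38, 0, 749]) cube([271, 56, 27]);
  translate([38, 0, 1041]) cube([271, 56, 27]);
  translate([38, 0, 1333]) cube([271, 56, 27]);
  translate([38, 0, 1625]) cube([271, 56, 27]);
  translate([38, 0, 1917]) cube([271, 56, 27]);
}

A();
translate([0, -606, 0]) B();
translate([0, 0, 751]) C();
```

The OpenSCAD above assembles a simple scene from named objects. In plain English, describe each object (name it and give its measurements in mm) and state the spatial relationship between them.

A is a table: top 889 mm (x) × 626 mm (y), 49 mm thick, upper face at z = 751 mm, on four round legs of 62 mm diameter, each leg's bounding box inset 49 mm from the nearest pair of top edges, running from z = 0 to the bottom of the top.

B is a spool: two coaxial disc flanges of radius 203 mm and thickness 13 mm, joined by a core cylinder of radius 60 mm and height 70 mm. The lower flange rests on z = 0 and the three cylinders share a vertical axis.

C is a wooden ladder with two side rails of 38×56 mm section and 2128 mm height, set 347 mm apart overall. Between them run 7 rectangular rungs (56 mm deep, 27 mm thick), front faces flush with the rails' −y face. The bottom of the first rung is 165 mm above the floor and each subsequent rung is 292 mm higher than the one below.

The spool is on the floor beside the table on its −y side. The ladder is on top of the table.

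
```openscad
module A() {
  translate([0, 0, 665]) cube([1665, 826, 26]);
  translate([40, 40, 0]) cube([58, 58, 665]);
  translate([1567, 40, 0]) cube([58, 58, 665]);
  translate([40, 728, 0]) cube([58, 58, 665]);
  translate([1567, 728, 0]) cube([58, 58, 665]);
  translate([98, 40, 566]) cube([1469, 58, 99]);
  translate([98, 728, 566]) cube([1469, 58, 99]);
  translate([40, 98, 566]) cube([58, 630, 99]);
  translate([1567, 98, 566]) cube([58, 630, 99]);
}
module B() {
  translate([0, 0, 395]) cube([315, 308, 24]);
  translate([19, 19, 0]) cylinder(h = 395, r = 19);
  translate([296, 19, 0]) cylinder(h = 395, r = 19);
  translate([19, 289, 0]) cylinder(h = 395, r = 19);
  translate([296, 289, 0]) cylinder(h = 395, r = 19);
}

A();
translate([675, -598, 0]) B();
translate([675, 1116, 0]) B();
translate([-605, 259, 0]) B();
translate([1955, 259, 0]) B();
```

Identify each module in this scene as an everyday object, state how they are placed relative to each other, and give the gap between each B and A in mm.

A is a table. B is a stool. Four stools sit around the table at the −y, +y, −x, +x sides. The gap between each stool and the table is 290 mm.

Each stool's nearest face is 290 mm from the table's bounding box.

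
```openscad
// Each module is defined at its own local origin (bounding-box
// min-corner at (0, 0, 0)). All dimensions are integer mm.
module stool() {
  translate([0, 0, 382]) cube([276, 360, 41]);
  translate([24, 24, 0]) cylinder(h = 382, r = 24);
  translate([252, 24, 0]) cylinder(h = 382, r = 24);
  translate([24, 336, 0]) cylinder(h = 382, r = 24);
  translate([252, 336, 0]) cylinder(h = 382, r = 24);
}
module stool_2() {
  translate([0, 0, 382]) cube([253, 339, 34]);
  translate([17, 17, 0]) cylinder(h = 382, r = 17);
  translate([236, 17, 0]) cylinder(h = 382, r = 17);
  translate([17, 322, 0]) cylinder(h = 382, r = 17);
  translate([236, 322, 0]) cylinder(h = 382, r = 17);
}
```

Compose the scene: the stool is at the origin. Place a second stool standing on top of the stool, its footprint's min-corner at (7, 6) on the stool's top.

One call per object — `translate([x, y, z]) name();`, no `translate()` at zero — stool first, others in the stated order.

stool();
translate([7, 6, 423]) stool_2();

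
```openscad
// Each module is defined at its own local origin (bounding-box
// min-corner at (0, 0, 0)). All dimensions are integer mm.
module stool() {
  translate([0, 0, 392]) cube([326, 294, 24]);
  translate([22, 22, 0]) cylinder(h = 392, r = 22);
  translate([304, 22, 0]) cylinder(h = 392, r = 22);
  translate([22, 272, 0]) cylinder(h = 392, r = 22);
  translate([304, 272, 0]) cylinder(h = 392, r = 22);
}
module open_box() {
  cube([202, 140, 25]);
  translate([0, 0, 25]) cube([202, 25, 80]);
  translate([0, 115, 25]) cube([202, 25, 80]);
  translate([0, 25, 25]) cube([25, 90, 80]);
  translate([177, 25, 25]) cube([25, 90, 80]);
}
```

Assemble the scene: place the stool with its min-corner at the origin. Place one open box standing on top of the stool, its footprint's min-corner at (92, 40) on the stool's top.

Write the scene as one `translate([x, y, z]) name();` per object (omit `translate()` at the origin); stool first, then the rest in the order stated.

stool();
translate([92, 40, 416]) open_box();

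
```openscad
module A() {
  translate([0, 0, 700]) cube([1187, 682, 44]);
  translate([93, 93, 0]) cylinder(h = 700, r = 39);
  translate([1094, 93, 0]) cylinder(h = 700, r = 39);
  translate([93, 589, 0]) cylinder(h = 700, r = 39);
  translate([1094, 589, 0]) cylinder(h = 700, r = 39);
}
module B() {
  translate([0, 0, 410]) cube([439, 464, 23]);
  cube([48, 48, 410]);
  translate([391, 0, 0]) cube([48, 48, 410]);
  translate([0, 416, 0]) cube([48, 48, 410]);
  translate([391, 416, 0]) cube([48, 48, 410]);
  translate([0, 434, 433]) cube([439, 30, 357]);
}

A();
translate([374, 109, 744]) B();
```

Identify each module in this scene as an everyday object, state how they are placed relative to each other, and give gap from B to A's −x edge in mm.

A is a table. B is a chair. The chair is on top of the table, centred. The gap from the chair to the table's −x edge is 374 mm.

The chair's min-x is at 374; the table's min-x is 0; gap = 374 mm.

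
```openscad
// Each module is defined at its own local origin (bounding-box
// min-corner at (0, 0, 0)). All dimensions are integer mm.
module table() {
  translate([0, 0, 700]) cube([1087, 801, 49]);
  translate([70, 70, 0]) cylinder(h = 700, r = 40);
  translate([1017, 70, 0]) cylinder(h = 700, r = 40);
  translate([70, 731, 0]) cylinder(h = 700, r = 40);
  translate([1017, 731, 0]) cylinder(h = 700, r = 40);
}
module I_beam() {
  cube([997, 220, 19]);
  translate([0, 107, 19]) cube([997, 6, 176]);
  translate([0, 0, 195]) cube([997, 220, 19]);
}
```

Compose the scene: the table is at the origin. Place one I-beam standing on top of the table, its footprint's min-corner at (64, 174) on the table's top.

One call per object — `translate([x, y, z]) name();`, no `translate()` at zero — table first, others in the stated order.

table();
translate([64, 174, 749]) I_beam();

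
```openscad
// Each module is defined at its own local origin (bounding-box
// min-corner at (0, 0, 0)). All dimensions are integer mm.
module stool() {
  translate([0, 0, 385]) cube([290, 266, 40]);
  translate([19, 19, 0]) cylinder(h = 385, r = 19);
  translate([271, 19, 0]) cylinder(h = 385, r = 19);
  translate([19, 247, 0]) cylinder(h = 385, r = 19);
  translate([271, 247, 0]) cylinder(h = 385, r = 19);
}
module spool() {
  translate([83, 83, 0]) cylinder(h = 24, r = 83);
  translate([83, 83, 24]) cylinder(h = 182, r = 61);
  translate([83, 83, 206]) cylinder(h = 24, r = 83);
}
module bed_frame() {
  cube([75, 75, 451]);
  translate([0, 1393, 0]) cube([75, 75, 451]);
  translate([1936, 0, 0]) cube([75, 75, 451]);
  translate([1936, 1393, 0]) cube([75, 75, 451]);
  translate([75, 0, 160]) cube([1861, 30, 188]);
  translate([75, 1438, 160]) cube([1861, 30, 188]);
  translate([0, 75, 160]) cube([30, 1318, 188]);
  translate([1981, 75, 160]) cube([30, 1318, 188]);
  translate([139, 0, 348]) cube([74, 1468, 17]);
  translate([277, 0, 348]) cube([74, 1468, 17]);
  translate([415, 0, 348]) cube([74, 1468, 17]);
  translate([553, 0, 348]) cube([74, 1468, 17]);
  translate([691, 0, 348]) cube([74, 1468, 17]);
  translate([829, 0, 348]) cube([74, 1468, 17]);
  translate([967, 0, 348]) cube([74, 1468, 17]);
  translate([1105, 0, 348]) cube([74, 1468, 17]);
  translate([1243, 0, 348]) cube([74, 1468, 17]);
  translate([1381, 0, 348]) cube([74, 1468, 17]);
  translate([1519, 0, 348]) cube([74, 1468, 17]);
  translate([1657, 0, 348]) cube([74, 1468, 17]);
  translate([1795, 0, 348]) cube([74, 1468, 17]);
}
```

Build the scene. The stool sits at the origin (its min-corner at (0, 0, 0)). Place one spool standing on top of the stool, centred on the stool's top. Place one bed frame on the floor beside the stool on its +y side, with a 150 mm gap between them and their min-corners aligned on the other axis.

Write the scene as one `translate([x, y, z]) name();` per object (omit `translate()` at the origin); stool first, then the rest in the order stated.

stool();
translate([62, 50, 425]) spool();
translate([0, 416, 0]) bed_frame();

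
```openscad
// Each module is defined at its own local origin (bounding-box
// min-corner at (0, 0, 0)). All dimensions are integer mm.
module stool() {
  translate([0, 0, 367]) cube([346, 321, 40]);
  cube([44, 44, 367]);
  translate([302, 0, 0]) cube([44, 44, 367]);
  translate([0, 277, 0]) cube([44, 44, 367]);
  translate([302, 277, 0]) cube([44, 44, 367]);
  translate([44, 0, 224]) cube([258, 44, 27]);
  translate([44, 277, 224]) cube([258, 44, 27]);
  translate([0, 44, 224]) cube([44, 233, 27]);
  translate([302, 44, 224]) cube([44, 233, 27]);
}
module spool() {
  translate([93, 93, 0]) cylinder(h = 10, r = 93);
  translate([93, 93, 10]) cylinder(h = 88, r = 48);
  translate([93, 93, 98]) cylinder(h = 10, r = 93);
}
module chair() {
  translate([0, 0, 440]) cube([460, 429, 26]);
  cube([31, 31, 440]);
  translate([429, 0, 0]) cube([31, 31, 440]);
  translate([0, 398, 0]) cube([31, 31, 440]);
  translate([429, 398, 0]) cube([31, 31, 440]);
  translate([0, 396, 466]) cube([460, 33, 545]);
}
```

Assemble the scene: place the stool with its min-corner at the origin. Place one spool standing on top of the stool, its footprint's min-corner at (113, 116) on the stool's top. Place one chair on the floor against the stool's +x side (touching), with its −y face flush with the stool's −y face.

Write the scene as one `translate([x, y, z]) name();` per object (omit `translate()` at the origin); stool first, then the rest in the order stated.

stool();
translate([113, 116, 407]) spool();
translate([346, 0, 0]) chair();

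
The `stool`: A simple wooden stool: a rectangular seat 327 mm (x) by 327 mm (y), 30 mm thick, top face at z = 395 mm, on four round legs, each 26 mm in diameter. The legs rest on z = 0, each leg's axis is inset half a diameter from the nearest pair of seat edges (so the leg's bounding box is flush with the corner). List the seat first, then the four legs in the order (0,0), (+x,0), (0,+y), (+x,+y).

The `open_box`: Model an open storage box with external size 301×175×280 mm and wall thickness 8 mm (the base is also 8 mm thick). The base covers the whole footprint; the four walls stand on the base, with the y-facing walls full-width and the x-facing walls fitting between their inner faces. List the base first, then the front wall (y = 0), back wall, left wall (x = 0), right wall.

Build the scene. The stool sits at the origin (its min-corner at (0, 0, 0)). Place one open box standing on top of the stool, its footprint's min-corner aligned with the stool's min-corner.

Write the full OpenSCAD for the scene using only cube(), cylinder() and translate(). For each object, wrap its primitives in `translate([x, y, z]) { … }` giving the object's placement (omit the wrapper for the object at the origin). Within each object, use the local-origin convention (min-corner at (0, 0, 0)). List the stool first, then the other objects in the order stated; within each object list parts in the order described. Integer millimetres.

translate([0, 0, 365]) cube([327, 327, 30]);
translate([13, 13, 0]) cylinder(h = 365, r = 13);
translate([314, 13, 0]) cylinder(h = 365, r = 13);
translate([13, 314, 0]) cylinder(h = 365, r = 13);
translate([314, 314, 0]) cylinder(h = 365, r = 13);
translate([0, 0, 395]) {
  cube([301, 175, 8]);
  translate([0, 0, 8]) cube([301, 8, 272]);
  translate([0, 167, 8]) cube([301, 8, 272]);
  translate([0, 8, 8]) cube([8, 159, 272]);
  translate([293, 8, 8]) cube([8, 159, 272]);
}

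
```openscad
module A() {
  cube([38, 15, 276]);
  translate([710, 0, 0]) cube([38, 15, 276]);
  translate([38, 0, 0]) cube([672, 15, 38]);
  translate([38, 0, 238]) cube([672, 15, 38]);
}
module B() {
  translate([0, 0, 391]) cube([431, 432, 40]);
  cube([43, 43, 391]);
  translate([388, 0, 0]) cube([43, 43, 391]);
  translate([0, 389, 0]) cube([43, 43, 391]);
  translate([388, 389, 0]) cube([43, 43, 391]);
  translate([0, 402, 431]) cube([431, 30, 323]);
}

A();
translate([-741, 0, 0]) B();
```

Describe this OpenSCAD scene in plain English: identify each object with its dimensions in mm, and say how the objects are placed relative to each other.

A is a rectangular picture frame lying in the x–z plane (depth along y). The opening is 672 mm wide (x) by 200 mm tall (z), surrounded by a border 38 mm wide on all four sides. The frame is 15 mm deep and is made of two full-height vertical stiles with two horizontal rails fitted between them.

B is a chair. The seat is a 431×432×40 mm slab with its top at z = 431 mm, on four 43×43 mm corner legs (flush with the seat edges, standing on z = 0). A flat backrest 30 mm thick, 323 mm tall, spans the full seat width and rises from the seat top along its +y edge, rear face flush with the rear of the seat.

The chair is on the floor beside the picture frame on its −x side.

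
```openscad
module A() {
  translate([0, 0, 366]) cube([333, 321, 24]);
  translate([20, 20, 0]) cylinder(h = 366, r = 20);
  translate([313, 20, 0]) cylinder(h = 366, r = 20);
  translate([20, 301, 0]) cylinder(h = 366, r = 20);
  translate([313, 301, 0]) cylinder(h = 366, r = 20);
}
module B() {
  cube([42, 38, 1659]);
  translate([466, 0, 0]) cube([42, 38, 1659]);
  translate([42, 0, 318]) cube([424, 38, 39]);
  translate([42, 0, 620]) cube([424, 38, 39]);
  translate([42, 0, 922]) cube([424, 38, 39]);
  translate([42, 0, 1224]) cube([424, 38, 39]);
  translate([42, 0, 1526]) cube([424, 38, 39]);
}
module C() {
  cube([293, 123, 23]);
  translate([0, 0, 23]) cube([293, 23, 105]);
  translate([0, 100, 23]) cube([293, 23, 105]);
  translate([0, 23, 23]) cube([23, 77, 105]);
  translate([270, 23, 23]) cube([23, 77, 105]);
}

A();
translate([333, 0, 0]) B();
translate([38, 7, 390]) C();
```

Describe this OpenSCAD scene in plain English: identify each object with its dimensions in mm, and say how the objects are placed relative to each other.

A is a four-legged stool. The seat is a 333×321×24 mm slab whose top surface is at z = 390 mm; four round legs, each 40 mm in diameter, run from the floor (z = 0) to the underside of the seat, each leg's axis is inset half a diameter from the nearest pair of seat edges (so the leg's bounding box is flush with the corner).

B is a straight ladder. Two 42×38 mm vertical rails, 1659 mm tall, stand 508 mm apart (outside-to-outside) with their front faces coplanar on the −y side. 5 rungs, each 38 mm deep and 39 mm tall, span between the inner faces of the rails, front faces flush with the rails. The lowest rung's underside is at z = 318 mm and rungs are spaced 302 mm apart (underside to underside).

C is an open-topped rectangular box: outside dimensions 293×123×128 mm, with a uniform wall and base thickness of 23 mm. The base is a full 293×123 slab on the floor; four walls sit on top of the base. The front and back walls (the −y and +y sides) span the full width; the two side walls fit between them.

The ladder is against the stool's +x side, with their −y faces flush. The open box is on top of the stool.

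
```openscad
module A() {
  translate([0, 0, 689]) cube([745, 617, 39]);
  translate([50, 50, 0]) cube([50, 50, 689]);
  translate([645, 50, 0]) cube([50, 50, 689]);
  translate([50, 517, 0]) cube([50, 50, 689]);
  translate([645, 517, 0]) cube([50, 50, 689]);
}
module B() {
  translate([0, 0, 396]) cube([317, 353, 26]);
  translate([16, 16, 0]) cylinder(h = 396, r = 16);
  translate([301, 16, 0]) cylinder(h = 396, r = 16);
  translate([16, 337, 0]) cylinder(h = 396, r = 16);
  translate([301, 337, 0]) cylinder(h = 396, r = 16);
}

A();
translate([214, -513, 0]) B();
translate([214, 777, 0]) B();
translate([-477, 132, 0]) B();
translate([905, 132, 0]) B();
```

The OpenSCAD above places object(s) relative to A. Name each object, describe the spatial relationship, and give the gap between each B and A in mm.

A is a table. B is a stool. Four stools sit around the table at the −y, +y, −x, +x sides. The gap between each stool and the table is 160 mm.

Each stool's nearest face is 160 mm from the table's bounding box.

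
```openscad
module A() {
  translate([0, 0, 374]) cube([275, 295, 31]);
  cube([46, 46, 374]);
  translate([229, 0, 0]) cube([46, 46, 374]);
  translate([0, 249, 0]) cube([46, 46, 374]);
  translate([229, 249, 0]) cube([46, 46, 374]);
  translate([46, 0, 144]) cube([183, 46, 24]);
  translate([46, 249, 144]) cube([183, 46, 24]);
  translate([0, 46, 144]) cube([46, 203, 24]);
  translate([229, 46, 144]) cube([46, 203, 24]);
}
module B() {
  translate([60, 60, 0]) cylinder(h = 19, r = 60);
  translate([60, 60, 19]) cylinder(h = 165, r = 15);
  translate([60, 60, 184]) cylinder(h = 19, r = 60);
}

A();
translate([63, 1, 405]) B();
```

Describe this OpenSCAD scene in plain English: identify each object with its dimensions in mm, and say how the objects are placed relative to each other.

A is a four-legged stool. The seat is a 275×295×31 mm slab whose top surface is at z = 405 mm; four square legs, each 46×46 mm in cross-section, run from the floor (z = 0) to the underside of the seat, each flush with a corner of the seat. Four stretchers, 46 mm wide and 24 mm tall, connect adjacent legs with their undersides at z = 144 mm, each running between the inner faces of the legs it joins and aligned with the legs' outer faces on the other axis.

B is a spool: two coaxial disc flanges of radius 60 mm and thickness 19 mm, joined by a core cylinder of radius 15 mm and height 165 mm. The lower flange rests on z = 0 and the three cylinders share a vertical axis.

The spool is on top of the stool.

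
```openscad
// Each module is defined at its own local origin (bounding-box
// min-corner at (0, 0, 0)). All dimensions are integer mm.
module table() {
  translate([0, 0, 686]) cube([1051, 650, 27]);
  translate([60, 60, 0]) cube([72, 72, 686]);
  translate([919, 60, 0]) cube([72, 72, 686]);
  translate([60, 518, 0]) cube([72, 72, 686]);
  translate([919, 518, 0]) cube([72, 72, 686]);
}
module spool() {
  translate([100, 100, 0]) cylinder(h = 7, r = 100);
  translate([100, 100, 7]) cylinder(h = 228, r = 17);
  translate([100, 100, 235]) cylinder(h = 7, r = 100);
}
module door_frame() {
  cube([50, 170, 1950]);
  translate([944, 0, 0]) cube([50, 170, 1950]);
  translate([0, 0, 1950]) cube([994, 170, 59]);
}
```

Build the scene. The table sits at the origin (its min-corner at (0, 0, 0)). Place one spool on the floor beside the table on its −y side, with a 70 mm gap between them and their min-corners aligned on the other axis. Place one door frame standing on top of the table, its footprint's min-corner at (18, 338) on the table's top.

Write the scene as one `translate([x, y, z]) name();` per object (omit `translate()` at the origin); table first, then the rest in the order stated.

table();
translate([0, -270, 0]) spool();
translate([18, 338, 713]) door_frame();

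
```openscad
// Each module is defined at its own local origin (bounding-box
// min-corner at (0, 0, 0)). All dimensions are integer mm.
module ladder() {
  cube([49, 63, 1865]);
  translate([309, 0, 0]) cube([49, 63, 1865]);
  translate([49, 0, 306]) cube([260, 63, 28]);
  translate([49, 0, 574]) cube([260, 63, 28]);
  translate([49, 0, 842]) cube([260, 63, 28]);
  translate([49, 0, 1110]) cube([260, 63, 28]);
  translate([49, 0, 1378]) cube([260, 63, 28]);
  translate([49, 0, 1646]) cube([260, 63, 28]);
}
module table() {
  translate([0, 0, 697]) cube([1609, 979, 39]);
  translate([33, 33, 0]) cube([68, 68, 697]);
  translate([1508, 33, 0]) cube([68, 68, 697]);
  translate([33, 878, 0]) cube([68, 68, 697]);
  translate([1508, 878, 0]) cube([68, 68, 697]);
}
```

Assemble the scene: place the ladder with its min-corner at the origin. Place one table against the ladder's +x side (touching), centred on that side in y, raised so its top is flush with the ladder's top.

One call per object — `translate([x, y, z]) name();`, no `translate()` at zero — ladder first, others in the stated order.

ladder();
translate([358, -458, 1129]) table();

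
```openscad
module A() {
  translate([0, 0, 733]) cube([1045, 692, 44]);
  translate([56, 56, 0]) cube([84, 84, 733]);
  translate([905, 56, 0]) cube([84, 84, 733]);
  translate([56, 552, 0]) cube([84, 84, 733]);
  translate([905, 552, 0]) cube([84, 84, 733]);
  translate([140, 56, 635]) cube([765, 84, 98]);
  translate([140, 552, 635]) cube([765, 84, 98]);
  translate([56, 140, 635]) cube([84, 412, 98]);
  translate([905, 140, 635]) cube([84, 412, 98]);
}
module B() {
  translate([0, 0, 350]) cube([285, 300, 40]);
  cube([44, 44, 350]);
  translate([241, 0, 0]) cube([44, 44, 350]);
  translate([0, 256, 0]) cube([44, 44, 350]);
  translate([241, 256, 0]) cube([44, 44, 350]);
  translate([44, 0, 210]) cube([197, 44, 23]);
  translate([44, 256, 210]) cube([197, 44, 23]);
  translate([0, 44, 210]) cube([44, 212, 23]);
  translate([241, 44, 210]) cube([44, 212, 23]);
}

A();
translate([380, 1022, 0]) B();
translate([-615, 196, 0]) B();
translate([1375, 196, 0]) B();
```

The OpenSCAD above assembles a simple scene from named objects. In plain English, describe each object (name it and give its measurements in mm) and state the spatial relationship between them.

A is a table with a 1045×692 mm rectangular top, 44 mm thick, top surface at z = 777 mm, supported by four 84×84 mm square legs, each inset 56 mm from the nearest pair of top edges, running from the floor. Four apron rails, 84 mm thick and 98 mm tall, run between adjacent legs with their top edges flush with the underside of the top and their outer faces flush with the legs' outer faces.

B is a simple wooden stool: a rectangular seat 285 mm (x) by 300 mm (y), 40 mm thick, top face at z = 390 mm, on four square legs, each 44×44 mm in cross-section. The legs rest on z = 0, each flush with a corner of the seat. Four stretchers, 44 mm wide and 23 mm tall, connect adjacent legs with their undersides at z = 210 mm, each running between the inner faces of the legs it joins and aligned with the legs' outer faces on the other axis.

Three stools sit around the table at the +y, −x, +x sides.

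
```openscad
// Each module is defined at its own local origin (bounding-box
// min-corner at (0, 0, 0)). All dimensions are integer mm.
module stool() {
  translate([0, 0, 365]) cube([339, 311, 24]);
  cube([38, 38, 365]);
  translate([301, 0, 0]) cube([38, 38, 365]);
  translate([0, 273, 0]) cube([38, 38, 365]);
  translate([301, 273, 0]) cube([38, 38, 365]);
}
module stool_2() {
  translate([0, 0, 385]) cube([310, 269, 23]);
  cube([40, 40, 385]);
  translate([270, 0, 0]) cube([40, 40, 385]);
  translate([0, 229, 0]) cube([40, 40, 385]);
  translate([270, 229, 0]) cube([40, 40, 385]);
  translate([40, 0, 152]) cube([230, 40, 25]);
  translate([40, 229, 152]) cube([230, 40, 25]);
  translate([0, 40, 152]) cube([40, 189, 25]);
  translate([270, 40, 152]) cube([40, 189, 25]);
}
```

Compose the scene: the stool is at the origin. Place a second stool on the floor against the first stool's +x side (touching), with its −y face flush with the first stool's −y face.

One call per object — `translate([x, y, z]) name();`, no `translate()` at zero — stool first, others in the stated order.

stool();
translate([339, 0, 0]) stool_2();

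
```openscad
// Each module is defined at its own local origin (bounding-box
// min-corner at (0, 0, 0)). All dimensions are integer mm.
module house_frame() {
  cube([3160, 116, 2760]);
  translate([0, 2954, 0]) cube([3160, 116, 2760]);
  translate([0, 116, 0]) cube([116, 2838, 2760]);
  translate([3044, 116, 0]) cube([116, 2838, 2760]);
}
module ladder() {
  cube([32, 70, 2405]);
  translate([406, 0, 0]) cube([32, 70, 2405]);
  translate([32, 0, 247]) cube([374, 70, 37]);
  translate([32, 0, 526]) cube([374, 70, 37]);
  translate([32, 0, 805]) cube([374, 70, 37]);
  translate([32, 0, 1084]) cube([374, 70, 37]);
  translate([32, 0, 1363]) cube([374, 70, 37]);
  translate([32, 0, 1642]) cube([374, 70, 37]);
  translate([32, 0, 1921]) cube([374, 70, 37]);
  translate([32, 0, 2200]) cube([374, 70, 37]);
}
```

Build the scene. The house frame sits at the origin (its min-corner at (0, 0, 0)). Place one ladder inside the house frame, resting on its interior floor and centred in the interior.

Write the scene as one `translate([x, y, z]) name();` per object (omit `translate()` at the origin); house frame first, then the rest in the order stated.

house_frame();
translate([1361, 1500, 0]) ladder();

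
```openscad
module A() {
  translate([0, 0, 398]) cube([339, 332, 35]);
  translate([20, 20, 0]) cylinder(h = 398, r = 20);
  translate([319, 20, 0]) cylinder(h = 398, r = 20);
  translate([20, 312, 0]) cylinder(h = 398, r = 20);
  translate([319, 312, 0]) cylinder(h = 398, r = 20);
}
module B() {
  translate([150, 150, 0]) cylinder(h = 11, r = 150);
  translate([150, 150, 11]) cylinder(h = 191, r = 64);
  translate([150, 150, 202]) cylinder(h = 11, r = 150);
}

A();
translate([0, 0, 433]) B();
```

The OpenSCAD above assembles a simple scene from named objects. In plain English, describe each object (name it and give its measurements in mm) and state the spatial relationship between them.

A is a simple wooden stool: a rectangular seat 339 mm (x) by 332 mm (y), 35 mm thick, top face at z = 433 mm, on four round legs, each 40 mm in diameter. The legs rest on z = 0, each leg's axis is inset half a diameter from the nearest pair of seat edges (so the leg's bounding box is flush with the corner).

B is a spool: two coaxial disc flanges of radius 150 mm and thickness 11 mm, joined by a core cylinder of radius 64 mm and height 191 mm. The lower flange rests on z = 0 and the three cylinders share a vertical axis.

The spool is on top of the stool.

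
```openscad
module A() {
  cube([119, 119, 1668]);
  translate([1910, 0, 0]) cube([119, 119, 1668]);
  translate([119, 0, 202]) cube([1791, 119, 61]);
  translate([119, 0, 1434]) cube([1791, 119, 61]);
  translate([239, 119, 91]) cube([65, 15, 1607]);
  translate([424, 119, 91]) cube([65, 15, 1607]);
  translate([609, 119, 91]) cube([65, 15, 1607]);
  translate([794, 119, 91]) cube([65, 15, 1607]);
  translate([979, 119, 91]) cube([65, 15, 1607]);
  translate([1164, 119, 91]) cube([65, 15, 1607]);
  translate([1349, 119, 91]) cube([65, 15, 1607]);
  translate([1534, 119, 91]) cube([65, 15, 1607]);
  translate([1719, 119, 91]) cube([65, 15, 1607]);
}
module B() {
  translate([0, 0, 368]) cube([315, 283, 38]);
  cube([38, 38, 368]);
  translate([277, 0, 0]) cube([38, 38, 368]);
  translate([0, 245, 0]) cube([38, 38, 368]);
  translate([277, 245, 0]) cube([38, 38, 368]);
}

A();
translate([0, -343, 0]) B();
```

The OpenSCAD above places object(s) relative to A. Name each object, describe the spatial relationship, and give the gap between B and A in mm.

A is a fence section. B is a stool. The stool is on the floor beside the fence section on its −y side. The gap between the stool and the fence section is 60 mm.

The stool's nearest face is 60 mm from the fence section's −y face.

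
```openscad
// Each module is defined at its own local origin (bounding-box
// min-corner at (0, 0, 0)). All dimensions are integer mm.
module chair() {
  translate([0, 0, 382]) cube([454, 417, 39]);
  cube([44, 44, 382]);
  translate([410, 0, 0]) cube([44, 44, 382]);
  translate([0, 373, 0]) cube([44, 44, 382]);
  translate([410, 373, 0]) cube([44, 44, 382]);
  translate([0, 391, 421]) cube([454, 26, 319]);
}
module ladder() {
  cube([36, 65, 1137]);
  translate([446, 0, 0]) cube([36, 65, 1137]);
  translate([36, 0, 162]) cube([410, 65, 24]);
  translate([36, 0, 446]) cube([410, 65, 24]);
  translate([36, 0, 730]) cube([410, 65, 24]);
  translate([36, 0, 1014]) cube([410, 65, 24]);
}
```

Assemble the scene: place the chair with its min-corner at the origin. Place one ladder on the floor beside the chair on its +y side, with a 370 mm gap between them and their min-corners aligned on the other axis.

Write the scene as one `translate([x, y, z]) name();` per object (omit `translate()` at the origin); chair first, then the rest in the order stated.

chair();
translate([0, 787, 0]) ladder();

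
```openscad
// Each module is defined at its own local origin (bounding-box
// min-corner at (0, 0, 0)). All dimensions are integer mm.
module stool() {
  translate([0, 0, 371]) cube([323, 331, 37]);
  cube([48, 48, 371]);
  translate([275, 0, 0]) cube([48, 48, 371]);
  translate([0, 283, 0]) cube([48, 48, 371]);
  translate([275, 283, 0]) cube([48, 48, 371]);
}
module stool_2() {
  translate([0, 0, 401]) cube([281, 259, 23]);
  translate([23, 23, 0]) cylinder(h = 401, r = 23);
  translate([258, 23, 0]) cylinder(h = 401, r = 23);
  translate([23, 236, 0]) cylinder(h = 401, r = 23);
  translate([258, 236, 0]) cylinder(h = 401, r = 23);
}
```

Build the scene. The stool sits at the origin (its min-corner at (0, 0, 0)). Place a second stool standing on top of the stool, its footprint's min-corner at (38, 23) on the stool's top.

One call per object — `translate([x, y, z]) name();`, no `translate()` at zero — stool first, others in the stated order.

stool();
translate([38, 23, 408]) stool_2();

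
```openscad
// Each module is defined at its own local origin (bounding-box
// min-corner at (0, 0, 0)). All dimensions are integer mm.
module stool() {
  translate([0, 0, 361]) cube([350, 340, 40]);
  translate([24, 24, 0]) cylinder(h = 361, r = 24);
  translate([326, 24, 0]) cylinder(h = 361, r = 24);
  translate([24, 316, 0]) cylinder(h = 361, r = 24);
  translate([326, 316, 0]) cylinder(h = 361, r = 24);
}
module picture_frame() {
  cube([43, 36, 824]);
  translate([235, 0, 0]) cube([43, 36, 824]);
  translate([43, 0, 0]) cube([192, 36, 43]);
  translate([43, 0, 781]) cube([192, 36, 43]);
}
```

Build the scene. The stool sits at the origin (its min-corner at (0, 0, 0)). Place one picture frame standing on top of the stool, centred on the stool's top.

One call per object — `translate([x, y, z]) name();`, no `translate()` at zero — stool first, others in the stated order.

stool();
translate([36, 152, 401]) picture_frame();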